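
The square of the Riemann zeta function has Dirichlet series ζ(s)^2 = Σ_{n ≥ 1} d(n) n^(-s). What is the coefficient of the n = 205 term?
d(205) = 4

ζ(s)^2 = (Σ 1/m^s)(Σ 1/k^s). The coefficient of 1/n^s in the product is the number of ordered pairs (m, k) with mk = n, which equals d(n). For n = 205, divisors are [1, 5, 41, 205], so d(205) = 4.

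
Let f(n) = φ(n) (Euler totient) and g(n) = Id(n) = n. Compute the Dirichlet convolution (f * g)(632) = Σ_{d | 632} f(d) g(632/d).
(φ * Id)(632) = 3140

Divisors of 632: [1, 2, 4, 8, 79, 158, 316, 632]. For each d | 632:
  d = 1: φ(1) · Id(632/1) = 1 · 632 = 632
  d = 2: φ(2) · Id(632/2) = 1 · 316 = 316
  d = 4: φ(4) · Id(632/4) = 2 · 158 = 316
  d = 8: φ(8) · Id(632/8) = 4 · 79 = 316
  d = 79: φ(79) · Id(632/79) = 78 · 8 = 624
  d = 158: φ(158) · Id(632/158) = 78 · 4 = 312
  d = 316: φ(316) · Id(632/316) = 156 · 2 = 312
  d = 632: φ(632) · Id(632/632) = 312 · 1 = 312
Summing: (φ * Id)(632) = 632 + 316 + 316 + 316 + 624 + 312 + 312 + 312 = 3140.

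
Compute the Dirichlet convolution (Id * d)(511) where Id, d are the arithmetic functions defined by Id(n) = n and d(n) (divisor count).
(Id * d)(511) = 675

Divisors of 511: [1, 7, 73, 511]. For each d | 511:
  d = 1: Id(1) · d(511/1) = 1 · 4 = 4
  d = 7: Id(7) · d(511/7) = 7 · 2 = 14
  d = 73: Id(73) · d(511/73) = 73 · 2 = 146
  d = 511: Id(511) · d(511/511) = 511 · 1 = 511
Summing: (Id * d)(511) = 4 + 14 + 146 + 511 = 675.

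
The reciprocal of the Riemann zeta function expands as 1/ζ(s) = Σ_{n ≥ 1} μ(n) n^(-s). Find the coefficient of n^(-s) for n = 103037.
μ(103037) = 1

Factor n = 103037 = 11 · 17 · 19 · 29. μ(n) = 0 if any exponent ≥ 2 (not squarefree); otherwise μ(n) = (−1)^{ω(n)} where ω(n) is the number of distinct prime factors. Applying: μ(103037) = 1.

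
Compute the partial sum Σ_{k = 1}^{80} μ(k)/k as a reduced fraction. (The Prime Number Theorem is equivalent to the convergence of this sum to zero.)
Σ μ(k)/k = -5419230422019661121772083237/214509651156044860526605636942

Values of μ(k) for 1 ≤ k ≤ 80: μ(1) = 1, μ(2) = -1, μ(3) = -1, μ(5) = -1, μ(6) = 1, μ(7) = -1, μ(10) = 1, μ(11) = -1, μ(13) = -1, μ(14) = 1, μ(15) = 1, μ(17) = -1, μ(19) = -1, μ(21) = 1, μ(22) = 1, μ(23) = -1, μ(26) = 1, μ(29) = -1, μ(30) = -1, μ(31) = -1, μ(33) = 1, μ(34) = 1, μ(35) = 1, μ(37) = -1, μ(38) = 1, μ(39) = 1, μ(41) = -1, μ(42) = -1, μ(43) = -1, μ(46) = 1, μ(47) = -1, μ(51) = 1, μ(53) = -1, μ(55) = 1, μ(57) = 1, μ(58) = 1, μ(59) = -1, μ(61) = -1, μ(62) = 1, μ(65) = 1, μ(66) = -1, μ(67) = -1, μ(69) = 1, μ(70) = -1, μ(71) = -1, μ(73) = -1, μ(74) = 1, μ(77) = 1, μ(78) = -1, μ(79) = -1, with μ = 0 on non-squarefree integers. Summing μ(k)/k for k where μ(k) ≠ 0 gives -5419230422019661121772083237/214509651156044860526605636942 ≈ -0.0253. (PNT ⟺ this sum → 0 as n → ∞.)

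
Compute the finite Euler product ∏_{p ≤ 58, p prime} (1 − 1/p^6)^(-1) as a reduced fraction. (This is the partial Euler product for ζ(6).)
∏ = 16399916697843255011967930971578711261087839227653922144798329822985430357794635/16120340632419383592544649060829667066167081196619966516987203957241678930116608

The primes p ≤ 58 are [2, 3, 5, 7, 11, 13, 17, 19, 23, 29, 31, 37, 41, 43, 47, 53]. For each prime, (1 − 1/p^6)^(-1) = p^6 / (p^6 − 1). The product is (1 − 1/2^6)^(-1), (1 − 1/3^6)^(-1), (1 − 1/5^6)^(-1), (1 − 1/7^6)^(-1), (1 − 1/11^6)^(-1), (1 − 1/13^6)^(-1), (1 − 1/17^6)^(-1), (1 − 1/19^6)^(-1), (1 − 1/23^6)^(-1), (1 − 1/29^6)^(-1), (1 − 1/31^6)^(-1), (1 − 1/37^6)^(-1), (1 − 1/41^6)^(-1), (1 − 1/43^6)^(-1), (1 − 1/47^6)^(-1), (1 − 1/53^6)^(-1) = ∏ p^6 / (p^6 − 1) = 16399916697843255011967930971578711261087839227653922144798329822985430357794635/16120340632419383592544649060829667066167081196619966516987203957241678930116608.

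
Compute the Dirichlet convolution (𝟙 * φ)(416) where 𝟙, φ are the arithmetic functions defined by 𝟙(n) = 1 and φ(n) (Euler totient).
(𝟙 * φ)(416) = 416

Divisors of 416: [1, 2, 4, 8, 13, 16, 26, 32, 52, 104, 208, 416]. For each d | 416:
  d = 1: 𝟙(1) · φ(416/1) = 1 · 192 = 192
  d = 2: 𝟙(2) · φ(416/2) = 1 · 96 = 96
  d = 4: 𝟙(4) · φ(416/4) = 1 · 48 = 48
  d = 8: 𝟙(8) · φ(416/8) = 1 · 24 = 24
  d = 13: 𝟙(13) · φ(416/13) = 1 · 16 = 16
  d = 16: 𝟙(16) · φ(416/16) = 1 · 12 = 12
  d = 26: 𝟙(26) · φ(416/26) = 1 · 8 = 8
  d = 32: 𝟙(32) · φ(416/32) = 1 · 12 = 12
  d = 52: 𝟙(52) · φ(416/52) = 1 · 4 = 4
  d = 104: 𝟙(104) · φ(416/104) = 1 · 2 = 2
  d = 208: 𝟙(208) · φ(416/208) = 1 · 1 = 1
  d = 416: 𝟙(416) · φ(416/416) = 1 · 1 = 1
Summing: (𝟙 * φ)(416) = 192 + 96 + 48 + 24 + 16 + 12 + 8 + 12 + 4 + 2 + 1 + 1 = 416.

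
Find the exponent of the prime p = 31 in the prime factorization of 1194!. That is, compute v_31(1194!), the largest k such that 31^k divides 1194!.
v_31(1194!) = 39

Legendre's formula: v_p(n!) = Σ_{k ≥ 1} ⌊n / p^k⌋. For p = 31, n = 1194, the terms are:
  ⌊1194/31^1⌋ = ⌊1194/31⌋ = 38
  ⌊1194/31^2⌋ = ⌊1194/961⌋ = 1
(the next term ⌊1194/31^3⌋ = 0, terminating the sum). Summing: v_31(1194!) = 38 + 1 = 39.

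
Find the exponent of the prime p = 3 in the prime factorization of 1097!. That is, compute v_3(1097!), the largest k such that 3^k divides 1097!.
v_3(1097!) = 544

Legendre's formula: v_p(n!) = Σ_{k ≥ 1} ⌊n / p^k⌋. For p = 3, n = 1097, the terms are:
  ⌊1097/3^1⌋ = ⌊1097/3⌋ = 365
  ⌊1097/3^2⌋ = ⌊1097/9⌋ = 121
  ⌊1097/3^3⌋ = ⌊1097/27⌋ = 40
  ⌊1097/3^4⌋ = ⌊1097/81⌋ = 13
  ⌊1097/3^5⌋ = ⌊1097/243⌋ = 4
  ⌊1097/3^6⌋ = ⌊1097/729⌋ = 1
(the next term ⌊1097/3^7⌋ = 0, terminating the sum). Summing: v_3(1097!) = 365 + 121 + 40 + 13 + 4 + 1 = 544.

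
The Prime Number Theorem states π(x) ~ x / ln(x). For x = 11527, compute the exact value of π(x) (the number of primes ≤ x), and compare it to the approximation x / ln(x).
π(11527) = 1390;  x/ln(x) ≈ 1232.51;  relative error ≈ 11.33%.

Directly count primes up to 11527: π(11527) = 1390. The PNT approximation gives 11527/ln(11527) ≈ 11527/9.35245 ≈ 1232.51. Relative error (π(x) − x/ln(x)) / π(x) ≈ 11.33%; the approximation is known to undercount slightly (Li(x) is a better estimate).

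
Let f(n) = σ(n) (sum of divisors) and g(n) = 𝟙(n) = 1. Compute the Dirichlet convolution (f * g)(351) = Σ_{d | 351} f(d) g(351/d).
(σ * 𝟙)(351) = 870

Divisors of 351: [1, 3, 9, 13, 27, 39, 117, 351]. For each d | 351:
  d = 1: σ(1) · 𝟙(351/1) = 1 · 1 = 1
  d = 3: σ(3) · 𝟙(351/3) = 4 · 1 = 4
  d = 9: σ(9) · 𝟙(351/9) = 13 · 1 = 13
  d = 13: σ(13) · 𝟙(351/13) = 14 · 1 = 14
  d = 27: σ(27) · 𝟙(351/27) = 40 · 1 = 40
  d = 39: σ(39) · 𝟙(351/39) = 56 · 1 = 56
  d = 117: σ(117) · 𝟙(351/117) = 182 · 1 = 182
  d = 351: σ(351) · 𝟙(351/351) = 560 · 1 = 560
Summing: (σ * 𝟙)(351) = 1 + 4 + 13 + 14 + 40 + 56 + 182 + 560 = 870.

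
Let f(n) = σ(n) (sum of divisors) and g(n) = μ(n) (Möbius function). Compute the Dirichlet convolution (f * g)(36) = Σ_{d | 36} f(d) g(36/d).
(σ * μ)(36) = 36

Divisors of 36: [1, 2, 3, 4, 6, 9, 12, 18, 36]. For each d | 36:
  d = 1: σ(1) · μ(36/1) = 1 · 0 = 0
  d = 2: σ(2) · μ(36/2) = 3 · 0 = 0
  d = 3: σ(3) · μ(36/3) = 4 · 0 = 0
  d = 4: σ(4) · μ(36/4) = 7 · 0 = 0
  d = 6: σ(6) · μ(36/6) = 12 · 1 = 12
  d = 9: σ(9) · μ(36/9) = 13 · 0 = 0
  d = 12: σ(12) · μ(36/12) = 28 · -1 = -28
  d = 18: σ(18) · μ(36/18) = 39 · -1 = -39
  d = 36: σ(36) · μ(36/36) = 91 · 1 = 91
Summing: (σ * μ)(36) = 0 + 0 + 0 + 0 + 12 + 0 + -28 + -39 + 91 = 36.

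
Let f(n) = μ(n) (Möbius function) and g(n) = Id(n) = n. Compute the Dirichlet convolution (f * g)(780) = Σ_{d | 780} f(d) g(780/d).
(μ * Id)(780) = 192

Divisors of 780: [1, 2, 3, 4, 5, 6, 10, 12, 13, 15, 20, 26, 30, 39, 52, 60, 65, 78, 130, 156, 195, 260, 390, 780]. For each d | 780:
  d = 1: μ(1) · Id(780/1) = 1 · 780 = 780
  d = 2: μ(2) · Id(780/2) = -1 · 390 = -390
  d = 3: μ(3) · Id(780/3) = -1 · 260 = -260
  d = 4: μ(4) · Id(780/4) = 0 · 195 = 0
  d = 5: μ(5) · Id(780/5) = -1 · 156 = -156
  d = 6: μ(6) · Id(780/6) = 1 · 130 = 130
  d = 10: μ(10) · Id(780/10) = 1 · 78 = 78
  d = 12: μ(12) · Id(780/12) = 0 · 65 = 0
  d = 13: μ(13) · Id(780/13) = -1 · 60 = -60
  d = 15: μ(15) · Id(780/15) = 1 · 52 = 52
  d = 20: μ(20) · Id(780/20) = 0 · 39 = 0
  d = 26: μ(26) · Id(780/26) = 1 · 30 = 30
  d = 30: μ(30) · Id(780/30) = -1 · 26 = -26
  d = 39: μ(39) · Id(780/39) = 1 · 20 = 20
  d = 52: μ(52) · Id(780/52) = 0 · 15 = 0
  d = 60: μ(60) · Id(780/60) = 0 · 13 = 0
  d = 65: μ(65) · Id(780/65) = 1 · 12 = 12
  d = 78: μ(78) · Id(780/78) = -1 · 10 = -10
  d = 130: μ(130) · Id(780/130) = -1 · 6 = -6
  d = 156: μ(156) · Id(780/156) = 0 · 5 = 0
  d = 195: μ(195) · Id(780/195) = -1 · 4 = -4
  d = 260: μ(260) · Id(780/260) = 0 · 3 = 0
  d = 390: μ(390) · Id(780/390) = 1 · 2 = 2
  d = 780: μ(780) · Id(780/780) = 0 · 1 = 0
Summing: (μ * Id)(780) = 780 + -390 + -260 + 0 + -156 + 130 + 78 + 0 + -60 + 52 + 0 + 30 + -26 + 20 + 0 + 0 + 12 + -10 + -6 + 0 + -4 + 0 + 2 + 0 = 192.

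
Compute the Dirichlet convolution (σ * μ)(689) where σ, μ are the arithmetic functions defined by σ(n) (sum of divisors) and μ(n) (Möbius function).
(σ * μ)(689) = 689

Divisors of 689: [1, 13, 53, 689]. For each d | 689:
  d = 1: σ(1) · μ(689/1) = 1 · 1 = 1
  d = 13: σ(13) · μ(689/13) = 14 · -1 = -14
  d = 53: σ(53) · μ(689/53) = 54 · -1 = -54
  d = 689: σ(689) · μ(689/689) = 756 · 1 = 756
Summing: (σ * μ)(689) = 1 + -14 + -54 + 756 = 689.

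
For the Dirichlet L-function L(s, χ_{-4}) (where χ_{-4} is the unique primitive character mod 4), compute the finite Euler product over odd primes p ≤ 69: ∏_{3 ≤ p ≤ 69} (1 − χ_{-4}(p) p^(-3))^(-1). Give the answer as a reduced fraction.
∏ = 497044101252700953274063170881740849527845657594881/512972994773739111227016105418519405174088647311360

The odd primes p ≤ 69 are [3, 5, 7, 11, 13, 17, 19, 23, 29, 31, 37, 41, 43, 47, 53, 59, 61, 67]. For each, χ(p) = 1 if p ≡ 1 mod 4, χ(p) = −1 if p ≡ 3 mod 4. Taking (1 − χ(p)/p^3)^(-1) = p^3/(p^3 − χ(p)): (1 − (-1)/3^3)^(-1) · (1 − (1)/5^3)^(-1) · (1 − (-1)/7^3)^(-1) · (1 − (-1)/11^3)^(-1) · (1 − (1)/13^3)^(-1) · (1 − (1)/17^3)^(-1) · (1 − (-1)/19^3)^(-1) · (1 − (-1)/23^3)^(-1) · (1 − (1)/29^3)^(-1) · (1 − (-1)/31^3)^(-1) · (1 − (1)/37^3)^(-1) · (1 − (1)/41^3)^(-1) · (1 − (-1)/43^3)^(-1) · (1 − (-1)/47^3)^(-1) · (1 − (1)/53^3)^(-1) · (1 − (-1)/59^3)^(-1) · (1 − (1)/61^3)^(-1) · (1 − (-1)/67^3)^(-1) = 497044101252700953274063170881740849527845657594881/512972994773739111227016105418519405174088647311360.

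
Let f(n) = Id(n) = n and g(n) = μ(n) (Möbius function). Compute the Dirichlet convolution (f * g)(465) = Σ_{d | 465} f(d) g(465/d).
(Id * μ)(465) = 240

Divisors of 465: [1, 3, 5, 15, 31, 93, 155, 465]. For each d | 465:
  d = 1: Id(1) · μ(465/1) = 1 · -1 = -1
  d = 3: Id(3) · μ(465/3) = 3 · 1 = 3
  d = 5: Id(5) · μ(465/5) = 5 · 1 = 5
  d = 15: Id(15) · μ(465/15) = 15 · -1 = -15
  d = 31: Id(31) · μ(465/31) = 31 · 1 = 31
  d = 93: Id(93) · μ(465/93) = 93 · -1 = -93
  d = 155: Id(155) · μ(465/155) = 155 · -1 = -155
  d = 465: Id(465) · μ(465/465) = 465 · 1 = 465
Summing: (Id * μ)(465) = -1 + 3 + 5 + -15 + 31 + -93 + -155 + 465 = 240.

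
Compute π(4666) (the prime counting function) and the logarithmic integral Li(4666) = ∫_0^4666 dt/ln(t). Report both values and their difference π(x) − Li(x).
π(4666) = 631;  Li(4666) ≈ 644.91;  π(x) − Li(x) ≈ -13.91.

Direct count of primes ≤ 4666 gives π(4666) = 631. Numerical evaluation of the logarithmic integral gives Li(4666) ≈ 644.91. The difference π(x) − Li(x) ≈ -13.91 is typically negative for small/moderate x (Li(x) overestimates), though Littlewood's theorem shows this sign changes infinitely often.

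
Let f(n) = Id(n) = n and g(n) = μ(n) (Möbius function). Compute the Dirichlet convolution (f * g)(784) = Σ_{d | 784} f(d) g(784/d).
(Id * μ)(784) = 336

Divisors of 784: [1, 2, 4, 7, 8, 14, 16, 28, 49, 56, 98, 112, 196, 392, 784]. For each d | 784:
  d = 1: Id(1) · μ(784/1) = 1 · 0 = 0
  d = 2: Id(2) · μ(784/2) = 2 · 0 = 0
  d = 4: Id(4) · μ(784/4) = 4 · 0 = 0
  d = 7: Id(7) · μ(784/7) = 7 · 0 = 0
  d = 8: Id(8) · μ(784/8) = 8 · 0 = 0
  d = 14: Id(14) · μ(784/14) = 14 · 0 = 0
  d = 16: Id(16) · μ(784/16) = 16 · 0 = 0
  d = 28: Id(28) · μ(784/28) = 28 · 0 = 0
  d = 49: Id(49) · μ(784/49) = 49 · 0 = 0
  d = 56: Id(56) · μ(784/56) = 56 · 1 = 56
  d = 98: Id(98) · μ(784/98) = 98 · 0 = 0
  d = 112: Id(112) · μ(784/112) = 112 · -1 = -112
  d = 196: Id(196) · μ(784/196) = 196 · 0 = 0
  d = 392: Id(392) · μ(784/392) = 392 · -1 = -392
  d = 784: Id(784) · μ(784/784) = 784 · 1 = 784
Summing: (Id * μ)(784) = 0 + 0 + 0 + 0 + 0 + 0 + 0 + 0 + 0 + 56 + 0 + -112 + 0 + -392 + 784 = 336.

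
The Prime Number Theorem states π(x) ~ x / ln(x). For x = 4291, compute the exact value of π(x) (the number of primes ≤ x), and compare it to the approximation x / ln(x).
π(4291) = 589;  x/ln(x) ≈ 513.02;  relative error ≈ 12.90%.

Directly count primes up to 4291: π(4291) = 589. The PNT approximation gives 4291/ln(4291) ≈ 4291/8.36428 ≈ 513.02. Relative error (π(x) − x/ln(x)) / π(x) ≈ 12.90%; the approximation is known to undercount slightly (Li(x) is a better estimate).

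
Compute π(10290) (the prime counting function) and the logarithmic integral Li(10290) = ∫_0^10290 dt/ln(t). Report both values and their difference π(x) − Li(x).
π(10290) = 1262;  Li(10290) ≈ 1277.57;  π(x) − Li(x) ≈ -15.57.

Direct count of primes ≤ 10290 gives π(10290) = 1262. Numerical evaluation of the logarithmic integral gives Li(10290) ≈ 1277.57. The difference π(x) − Li(x) ≈ -15.57 is typically negative for small/moderate x (Li(x) overestimates), though Littlewood's theorem shows this sign changes infinitely often.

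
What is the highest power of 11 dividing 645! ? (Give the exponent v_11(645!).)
v_11(645!) = 63

Legendre's formula: v_p(n!) = Σ_{k ≥ 1} ⌊n / p^k⌋. For p = 11, n = 645, the terms are:
  ⌊645/11^1⌋ = ⌊645/11⌋ = 58
  ⌊645/11^2⌋ = ⌊645/121⌋ = 5
(the next term ⌊645/11^3⌋ = 0, terminating the sum). Summing: v_11(645!) = 58 + 5 = 63.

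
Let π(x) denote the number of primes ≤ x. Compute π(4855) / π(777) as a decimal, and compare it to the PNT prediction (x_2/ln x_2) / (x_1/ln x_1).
π(4855)/π(777) = 650/137 ≈ 4.7445;  PNT prediction ≈ 4.8995.

π(777) = 137 and π(4855) = 650, so π(4855)/π(777) ≈ 4.7445. The PNT-predicted ratio is (4855/ln(4855)) / (777/ln(777)) ≈ 4.8995. The two agree to within a few percent, as expected.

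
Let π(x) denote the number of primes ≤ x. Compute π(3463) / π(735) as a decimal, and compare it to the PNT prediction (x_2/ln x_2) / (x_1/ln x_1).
π(3463)/π(735) = 485/130 ≈ 3.7308;  PNT prediction ≈ 3.8155.

π(735) = 130 and π(3463) = 485, so π(3463)/π(735) ≈ 3.7308. The PNT-predicted ratio is (3463/ln(3463)) / (735/ln(735)) ≈ 3.8155. The two agree to within a few percent, as expected.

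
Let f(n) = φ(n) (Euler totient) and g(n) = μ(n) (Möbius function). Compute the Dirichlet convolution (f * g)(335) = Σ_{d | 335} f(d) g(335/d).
(φ * μ)(335) = 195

Divisors of 335: [1, 5, 67, 335]. For each d | 335:
  d = 1: φ(1) · μ(335/1) = 1 · 1 = 1
  d = 5: φ(5) · μ(335/5) = 4 · -1 = -4
  d = 67: φ(67) · μ(335/67) = 66 · -1 = -66
  d = 335: φ(335) · μ(335/335) = 264 · 1 = 264
Summing: (φ * μ)(335) = 1 + -4 + -66 + 264 = 195.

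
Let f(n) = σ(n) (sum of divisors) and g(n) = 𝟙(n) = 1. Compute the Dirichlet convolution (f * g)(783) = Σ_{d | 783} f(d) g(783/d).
(σ * 𝟙)(783) = 1798

Divisors of 783: [1, 3, 9, 27, 29, 87, 261, 783]. For each d | 783:
  d = 1: σ(1) · 𝟙(783/1) = 1 · 1 = 1
  d = 3: σ(3) · 𝟙(783/3) = 4 · 1 = 4
  d = 9: σ(9) · 𝟙(783/9) = 13 · 1 = 13
  d = 27: σ(27) · 𝟙(783/27) = 40 · 1 = 40
  d = 29: σ(29) · 𝟙(783/29) = 30 · 1 = 30
  d = 87: σ(87) · 𝟙(783/87) = 120 · 1 = 120
  d = 261: σ(261) · 𝟙(783/261) = 390 · 1 = 390
  d = 783: σ(783) · 𝟙(783/783) = 1200 · 1 = 1200
Summing: (σ * 𝟙)(783) = 1 + 4 + 13 + 40 + 30 + 120 + 390 + 1200 = 1798.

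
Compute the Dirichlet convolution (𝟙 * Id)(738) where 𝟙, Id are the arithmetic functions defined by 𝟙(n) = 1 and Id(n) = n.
(𝟙 * Id)(738) = 1638

Divisors of 738: [1, 2, 3, 6, 9, 18, 41, 82, 123, 246, 369, 738]. For each d | 738:
  d = 1: 𝟙(1) · Id(738/1) = 1 · 738 = 738
  d = 2: 𝟙(2) · Id(738/2) = 1 · 369 = 369
  d = 3: 𝟙(3) · Id(738/3) = 1 · 246 = 246
  d = 6: 𝟙(6) · Id(738/6) = 1 · 123 = 123
  d = 9: 𝟙(9) · Id(738/9) = 1 · 82 = 82
  d = 18: 𝟙(18) · Id(738/18) = 1 · 41 = 41
  d = 41: 𝟙(41) · Id(738/41) = 1 · 18 = 18
  d = 82: 𝟙(82) · Id(738/82) = 1 · 9 = 9
  d = 123: 𝟙(123) · Id(738/123) = 1 · 6 = 6
  d = 246: 𝟙(246) · Id(738/246) = 1 · 3 = 3
  d = 369: 𝟙(369) · Id(738/369) = 1 · 2 = 2
  d = 738: 𝟙(738) · Id(738/738) = 1 · 1 = 1
Summing: (𝟙 * Id)(738) = 738 + 369 + 246 + 123 + 82 + 41 + 18 + 9 + 6 + 3 + 2 + 1 = 1638.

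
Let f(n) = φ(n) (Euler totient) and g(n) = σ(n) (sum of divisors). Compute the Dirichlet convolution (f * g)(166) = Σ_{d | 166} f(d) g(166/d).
(φ * σ)(166) = 664

Divisors of 166: [1, 2, 83, 166]. For each d | 166:
  d = 1: φ(1) · σ(166/1) = 1 · 252 = 252
  d = 2: φ(2) · σ(166/2) = 1 · 84 = 84
  d = 83: φ(83) · σ(166/83) = 82 · 3 = 246
  d = 166: φ(166) · σ(166/166) = 82 · 1 = 82
Summing: (φ * σ)(166) = 252 + 84 + 246 + 82 = 664.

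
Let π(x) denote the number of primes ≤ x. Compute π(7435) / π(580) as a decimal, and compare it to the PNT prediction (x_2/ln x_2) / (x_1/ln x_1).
π(7435)/π(580) = 942/106 ≈ 8.8868;  PNT prediction ≈ 9.1505.

π(580) = 106 and π(7435) = 942, so π(7435)/π(580) ≈ 8.8868. The PNT-predicted ratio is (7435/ln(7435)) / (580/ln(580)) ≈ 9.1505. The two agree to within a few percent, as expected.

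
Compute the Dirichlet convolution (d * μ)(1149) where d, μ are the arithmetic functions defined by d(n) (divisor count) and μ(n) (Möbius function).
(d * μ)(1149) = 1

Divisors of 1149: [1, 3, 383, 1149]. For each d | 1149:
  d = 1: d(1) · μ(1149/1) = 1 · 1 = 1
  d = 3: d(3) · μ(1149/3) = 2 · -1 = -2
  d = 383: d(383) · μ(1149/383) = 2 · -1 = -2
  d = 1149: d(1149) · μ(1149/1149) = 4 · 1 = 4
Summing: (d * μ)(1149) = 1 + -2 + -2 + 4 = 1.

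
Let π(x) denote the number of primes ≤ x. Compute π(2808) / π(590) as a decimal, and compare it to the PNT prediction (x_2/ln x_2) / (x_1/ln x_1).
π(2808)/π(590) = 409/107 ≈ 3.8224;  PNT prediction ≈ 3.8242.

π(590) = 107 and π(2808) = 409, so π(2808)/π(590) ≈ 3.8224. The PNT-predicted ratio is (2808/ln(2808)) / (590/ln(590)) ≈ 3.8242. The two agree to within a few percent, as expected.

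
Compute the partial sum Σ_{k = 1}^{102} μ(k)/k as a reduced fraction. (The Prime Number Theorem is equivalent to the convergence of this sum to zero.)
Σ μ(k)/k = 2660830183286759736179348593747906673/232862364358497360900063316880507363070

Values of μ(k) for 1 ≤ k ≤ 102: μ(1) = 1, μ(2) = -1, μ(3) = -1, μ(5) = -1, μ(6) = 1, μ(7) = -1, μ(10) = 1, μ(11) = -1, μ(13) = -1, μ(14) = 1, μ(15) = 1, μ(17) = -1, μ(19) = -1, μ(21) = 1, μ(22) = 1, μ(23) = -1, μ(26) = 1, μ(29) = -1, μ(30) = -1, μ(31) = -1, μ(33) = 1, μ(34) = 1, μ(35) = 1, μ(37) = -1, μ(38) = 1, μ(39) = 1, μ(41) = -1, μ(42) = -1, μ(43) = -1, μ(46) = 1, μ(47) = -1, μ(51) = 1, μ(53) = -1, μ(55) = 1, μ(57) = 1, μ(58) = 1, μ(59) = -1, μ(61) = -1, μ(62) = 1, μ(65) = 1, μ(66) = -1, μ(67) = -1, μ(69) = 1, μ(70) = -1, μ(71) = -1, μ(73) = -1, μ(74) = 1, μ(77) = 1, μ(78) = -1, μ(79) = -1, μ(82) = 1, μ(83) = -1, μ(85) = 1, μ(86) = 1, μ(87) = 1, μ(89) = -1, μ(91) = 1, μ(93) = 1, μ(94) = 1, μ(95) = 1, μ(97) = -1, μ(101) = -1, μ(102) = -1, with μ = 0 on non-squarefree integers. Summing μ(k)/k for k where μ(k) ≠ 0 gives 2660830183286759736179348593747906673/232862364358497360900063316880507363070 ≈ 0.0114. (PNT ⟺ this sum → 0 as n → ∞.)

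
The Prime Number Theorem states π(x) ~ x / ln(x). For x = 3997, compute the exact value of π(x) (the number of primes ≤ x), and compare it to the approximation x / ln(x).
π(3997) = 550;  x/ln(x) ≈ 481.96;  relative error ≈ 12.37%.

Directly count primes up to 3997: π(3997) = 550. The PNT approximation gives 3997/ln(3997) ≈ 3997/8.29330 ≈ 481.96. Relative error (π(x) − x/ln(x)) / π(x) ≈ 12.37%; the approximation is known to undercount slightly (Li(x) is a better estimate).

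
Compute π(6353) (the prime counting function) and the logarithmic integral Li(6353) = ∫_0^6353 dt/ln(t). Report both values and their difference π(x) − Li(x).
π(6353) = 827;  Li(6353) ≈ 840.86;  π(x) − Li(x) ≈ -13.86.

Direct count of primes ≤ 6353 gives π(6353) = 827. Numerical evaluation of the logarithmic integral gives Li(6353) ≈ 840.86. The difference π(x) − Li(x) ≈ -13.86 is typically negative for small/moderate x (Li(x) overestimates), though Littlewood's theorem shows this sign changes infinitely often.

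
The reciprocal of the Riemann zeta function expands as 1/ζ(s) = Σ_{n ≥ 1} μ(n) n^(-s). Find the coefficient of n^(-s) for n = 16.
μ(16) = 0

Factor n = 16 = 2^4. μ(n) = 0 if any exponent ≥ 2 (not squarefree); otherwise μ(n) = (−1)^{ω(n)} where ω(n) is the number of distinct prime factors. Applying: μ(16) = 0.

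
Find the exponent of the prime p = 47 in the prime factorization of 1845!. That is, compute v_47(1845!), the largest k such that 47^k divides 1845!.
v_47(1845!) = 39

Legendre's formula: v_p(n!) = Σ_{k ≥ 1} ⌊n / p^k⌋. For p = 47, n = 1845, the terms are:
  ⌊1845/47^1⌋ = ⌊1845/47⌋ = 39
(the next term ⌊1845/47^2⌋ = 0, terminating the sum). Summing: v_47(1845!) = 39 = 39.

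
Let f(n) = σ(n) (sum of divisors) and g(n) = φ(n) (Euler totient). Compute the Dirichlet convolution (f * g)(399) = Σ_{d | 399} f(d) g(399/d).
(σ * φ)(399) = 3192

Divisors of 399: [1, 3, 7, 19, 21, 57, 133, 399]. For each d | 399:
  d = 1: σ(1) · φ(399/1) = 1 · 216 = 216
  d = 3: σ(3) · φ(399/3) = 4 · 108 = 432
  d = 7: σ(7) · φ(399/7) = 8 · 36 = 288
  d = 19: σ(19) · φ(399/19) = 20 · 12 = 240
  d = 21: σ(21) · φ(399/21) = 32 · 18 = 576
  d = 57: σ(57) · φ(399/57) = 80 · 6 = 480
  d = 133: σ(133) · φ(399/133) = 160 · 2 = 320
  d = 399: σ(399) · φ(399/399) = 640 · 1 = 640
Summing: (σ * φ)(399) = 216 + 432 + 288 + 240 + 576 + 480 + 320 + 640 = 3192.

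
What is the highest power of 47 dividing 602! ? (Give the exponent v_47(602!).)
v_47(602!) = 12

Legendre's formula: v_p(n!) = Σ_{k ≥ 1} ⌊n / p^k⌋. For p = 47, n = 602, the terms are:
  ⌊602/47^1⌋ = ⌊602/47⌋ = 12
(the next term ⌊602/47^2⌋ = 0, terminating the sum). Summing: v_47(602!) = 12 = 12.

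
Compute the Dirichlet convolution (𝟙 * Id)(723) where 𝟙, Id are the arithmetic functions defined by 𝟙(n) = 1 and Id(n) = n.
(𝟙 * Id)(723) = 968

Divisors of 723: [1, 3, 241, 723]. For each d | 723:
  d = 1: 𝟙(1) · Id(723/1) = 1 · 723 = 723
  d = 3: 𝟙(3) · Id(723/3) = 1 · 241 = 241
  d = 241: 𝟙(241) · Id(723/241) = 1 · 3 = 3
  d = 723: 𝟙(723) · Id(723/723) = 1 · 1 = 1
Summing: (𝟙 * Id)(723) = 723 + 241 + 3 + 1 = 968.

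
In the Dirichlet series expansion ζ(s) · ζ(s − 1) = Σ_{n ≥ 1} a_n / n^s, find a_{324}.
σ(324) = 847

In the product (Σ m^0/m^s)(Σ k / k^s) = Σ (Σ_{d | n} d) / n^s, the coefficient of 1/n^s is σ(n) = Σ_{d | n} d. For n = 324, divisors are [1, 2, 3, 4, 6, 9, 12, 18, 27, 36, 54, 81, 108, 162, 324]; summing: σ(324) = 847.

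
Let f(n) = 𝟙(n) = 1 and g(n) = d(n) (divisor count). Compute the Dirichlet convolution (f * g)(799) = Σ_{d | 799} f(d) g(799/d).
(𝟙 * d)(799) = 9

Divisors of 799: [1, 17, 47, 799]. For each d | 799:
  d = 1: 𝟙(1) · d(799/1) = 1 · 4 = 4
  d = 17: 𝟙(17) · d(799/17) = 1 · 2 = 2
  d = 47: 𝟙(47) · d(799/47) = 1 · 2 = 2
  d = 799: 𝟙(799) · d(799/799) = 1 · 1 = 1
Summing: (𝟙 * d)(799) = 4 + 2 + 2 + 1 = 9.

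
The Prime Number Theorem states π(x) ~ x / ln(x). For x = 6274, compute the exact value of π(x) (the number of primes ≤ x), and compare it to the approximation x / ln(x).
π(6274) = 816;  x/ln(x) ≈ 717.51;  relative error ≈ 12.07%.

Directly count primes up to 6274: π(6274) = 816. The PNT approximation gives 6274/ln(6274) ≈ 6274/8.74417 ≈ 717.51. Relative error (π(x) − x/ln(x)) / π(x) ≈ 12.07%; the approximation is known to undercount slightly (Li(x) is a better estimate).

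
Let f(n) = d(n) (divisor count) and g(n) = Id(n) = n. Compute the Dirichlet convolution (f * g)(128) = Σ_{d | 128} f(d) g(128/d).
(d * Id)(128) = 502

Divisors of 128: [1, 2, 4, 8, 16, 32, 64, 128]. For each d | 128:
  d = 1: d(1) · Id(128/1) = 1 · 128 = 128
  d = 2: d(2) · Id(128/2) = 2 · 64 = 128
  d = 4: d(4) · Id(128/4) = 3 · 32 = 96
  d = 8: d(8) · Id(128/8) = 4 · 16 = 64
  d = 16: d(16) · Id(128/16) = 5 · 8 = 40
  d = 32: d(32) · Id(128/32) = 6 · 4 = 24
  d = 64: d(64) · Id(128/64) = 7 · 2 = 14
  d = 128: d(128) · Id(128/128) = 8 · 1 = 8
Summing: (d * Id)(128) = 128 + 128 + 96 + 64 + 40 + 24 + 14 + 8 = 502.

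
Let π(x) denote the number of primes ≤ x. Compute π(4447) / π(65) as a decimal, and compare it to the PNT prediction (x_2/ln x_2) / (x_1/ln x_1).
π(4447)/π(65) = 604/18 ≈ 33.5556;  PNT prediction ≈ 33.9991.

π(65) = 18 and π(4447) = 604, so π(4447)/π(65) ≈ 33.5556. The PNT-predicted ratio is (4447/ln(4447)) / (65/ln(65)) ≈ 33.9991. The two agree to within a few percent, as expected.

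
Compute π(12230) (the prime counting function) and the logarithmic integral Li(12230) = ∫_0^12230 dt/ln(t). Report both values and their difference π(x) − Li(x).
π(12230) = 1461;  Li(12230) ≈ 1485.56;  π(x) − Li(x) ≈ -24.56.

Direct count of primes ≤ 12230 gives π(12230) = 1461. Numerical evaluation of the logarithmic integral gives Li(12230) ≈ 1485.56. The difference π(x) − Li(x) ≈ -24.56 is typically negative for small/moderate x (Li(x) overestimates), though Littlewood's theorem shows this sign changes infinitely often.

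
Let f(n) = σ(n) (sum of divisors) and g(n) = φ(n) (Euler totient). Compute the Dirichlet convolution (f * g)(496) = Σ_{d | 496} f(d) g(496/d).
(σ * φ)(496) = 4960

Divisors of 496: [1, 2, 4, 8, 16, 31, 62, 124, 248, 496]. For each d | 496:
  d = 1: σ(1) · φ(496/1) = 1 · 240 = 240
  d = 2: σ(2) · φ(496/2) = 3 · 120 = 360
  d = 4: σ(4) · φ(496/4) = 7 · 60 = 420
  d = 8: σ(8) · φ(496/8) = 15 · 30 = 450
  d = 16: σ(16) · φ(496/16) = 31 · 30 = 930
  d = 31: σ(31) · φ(496/31) = 32 · 8 = 256
  d = 62: σ(62) · φ(496/62) = 96 · 4 = 384
  d = 124: σ(124) · φ(496/124) = 224 · 2 = 448
  d = 248: σ(248) · φ(496/248) = 480 · 1 = 480
  d = 496: σ(496) · φ(496/496) = 992 · 1 = 992
Summing: (σ * φ)(496) = 240 + 360 + 420 + 450 + 930 + 256 + 384 + 448 + 480 + 992 = 4960.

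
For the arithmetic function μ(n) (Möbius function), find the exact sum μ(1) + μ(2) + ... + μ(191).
Σ_{n ≤ 191} μ(n) = -5

Compute μ(n) for each 1 ≤ n ≤ 191: μ(1) = 1, μ(2) = -1, μ(3) = -1, μ(4) = 0, μ(5) = -1, μ(6) = 1, μ(7) = -1, μ(8) = 0, μ(9) = 0, μ(10) = 1, μ(11) = -1, μ(12) = 0, μ(13) = -1, μ(14) = 1, μ(15) = 1, μ(16) = 0, μ(17) = -1, μ(18) = 0, μ(19) = -1, μ(20) = 0, μ(21) = 1, μ(22) = 1, μ(23) = -1, μ(24) = 0, μ(25) = 0, μ(26) = 1, μ(27) = 0, μ(28) = 0, μ(29) = -1, μ(30) = -1, μ(31) = -1, μ(32) = 0, μ(33) = 1, μ(34) = 1, μ(35) = 1, μ(36) = 0, μ(37) = -1, μ(38) = 1, μ(39) = 1, μ(40) = 0, μ(41) = -1, μ(42) = -1, μ(43) = -1, μ(44) = 0, μ(45) = 0, μ(46) = 1, μ(47) = -1, μ(48) = 0, μ(49) = 0, μ(50) = 0, μ(51) = 1, μ(52) = 0, μ(53) = -1, μ(54) = 0, μ(55) = 1, μ(56) = 0, μ(57) = 1, μ(58) = 1, μ(59) = -1, μ(60) = 0, μ(61) = -1, μ(62) = 1, μ(63) = 0, μ(64) = 0, μ(65) = 1, μ(66) = -1, μ(67) = -1, μ(68) = 0, μ(69) = 1, μ(70) = -1, μ(71) = -1, μ(72) = 0, μ(73) = -1, μ(74) = 1, μ(75) = 0, μ(76) = 0, μ(77) = 1, μ(78) = -1, μ(79) = -1, μ(80) = 0, μ(81) = 0, μ(82) = 1, μ(83) = -1, μ(84) = 0, μ(85) = 1, μ(86) = 1, μ(87) = 1, μ(88) = 0, μ(89) = -1, μ(90) = 0, μ(91) = 1, μ(92) = 0, μ(93) = 1, μ(94) = 1, μ(95) = 1, μ(96) = 0, μ(97) = -1, μ(98) = 0, μ(99) = 0, μ(100) = 0, μ(101) = -1, μ(102) = -1, μ(103) = -1, μ(104) = 0, μ(105) = -1, μ(106) = 1, μ(107) = -1, μ(108) = 0, μ(109) = -1, μ(110) = -1, μ(111) = 1, μ(112) = 0, μ(113) = -1, μ(114) = -1, μ(115) = 1, μ(116) = 0, μ(117) = 0, μ(118) = 1, μ(119) = 1, μ(120) = 0, μ(121) = 0, μ(122) = 1, μ(123) = 1, μ(124) = 0, μ(125) = 0, μ(126) = 0, μ(127) = -1, μ(128) = 0, μ(129) = 1, μ(130) = -1, μ(131) = -1, μ(132) = 0, μ(133) = 1, μ(134) = 1, μ(135) = 0, μ(136) = 0, μ(137) = -1, μ(138) = -1, μ(139) = -1, μ(140) = 0, μ(141) = 1, μ(142) = 1, μ(143) = 1, μ(144) = 0, μ(145) = 1, μ(146) = 1, μ(147) = 0, μ(148) = 0, μ(149) = -1, μ(150) = 0, μ(151) = -1, μ(152) = 0, μ(153) = 0, μ(154) = -1, μ(155) = 1, μ(156) = 0, μ(157) = -1, μ(158) = 1, μ(159) = 1, μ(160) = 0, μ(161) = 1, μ(162) = 0, μ(163) = -1, μ(164) = 0, μ(165) = -1, μ(166) = 1, μ(167) = -1, μ(168) = 0, μ(169) = 0, μ(170) = -1, μ(171) = 0, μ(172) = 0, μ(173) = -1, μ(174) = -1, μ(175) = 0, μ(176) = 0, μ(177) = 1, μ(178) = 1, μ(179) = -1, μ(180) = 0, μ(181) = -1, μ(182) = -1, μ(183) = 1, μ(184) = 0, μ(185) = 1, μ(186) = -1, μ(187) = 1, μ(188) = 0, μ(189) = 0, μ(190) = -1, μ(191) = -1. Summing all 191 values: -5. (Mertens function M(x) = Σ_{n ≤ x} μ(n); on average M(x) should be small (PNT ⟺ M(x) = o(x)).)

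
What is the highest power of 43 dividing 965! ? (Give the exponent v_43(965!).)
v_43(965!) = 22

Legendre's formula: v_p(n!) = Σ_{k ≥ 1} ⌊n / p^k⌋. For p = 43, n = 965, the terms are:
  ⌊965/43^1⌋ = ⌊965/43⌋ = 22
(the next term ⌊965/43^2⌋ = 0, terminating the sum). Summing: v_43(965!) = 22 = 22.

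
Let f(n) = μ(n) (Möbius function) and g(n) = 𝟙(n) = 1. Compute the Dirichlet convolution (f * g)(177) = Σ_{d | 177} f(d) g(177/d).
(μ * 𝟙)(177) = 0

Divisors of 177: [1, 3, 59, 177]. For each d | 177:
  d = 1: μ(1) · 𝟙(177/1) = 1 · 1 = 1
  d = 3: μ(3) · 𝟙(177/3) = -1 · 1 = -1
  d = 59: μ(59) · 𝟙(177/59) = -1 · 1 = -1
  d = 177: μ(177) · 𝟙(177/177) = 1 · 1 = 1
Summing: (μ * 𝟙)(177) = 1 + -1 + -1 + 1 = 0.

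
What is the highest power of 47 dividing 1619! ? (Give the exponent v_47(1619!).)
v_47(1619!) = 34

Legendre's formula: v_p(n!) = Σ_{k ≥ 1} ⌊n / p^k⌋. For p = 47, n = 1619, the terms are:
  ⌊1619/47^1⌋ = ⌊1619/47⌋ = 34
(the next term ⌊1619/47^2⌋ = 0, terminating the sum). Summing: v_47(1619!) = 34 = 34.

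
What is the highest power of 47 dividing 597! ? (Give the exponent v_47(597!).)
v_47(597!) = 12

Legendre's formula: v_p(n!) = Σ_{k ≥ 1} ⌊n / p^k⌋. For p = 47, n = 597, the terms are:
  ⌊597/47^1⌋ = ⌊597/47⌋ = 12
(the next term ⌊597/47^2⌋ = 0, terminating the sum). Summing: v_47(597!) = 12 = 12.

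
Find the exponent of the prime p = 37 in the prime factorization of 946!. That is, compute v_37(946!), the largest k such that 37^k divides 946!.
v_37(946!) = 25

Legendre's formula: v_p(n!) = Σ_{k ≥ 1} ⌊n / p^k⌋. For p = 37, n = 946, the terms are:
  ⌊946/37^1⌋ = ⌊946/37⌋ = 25
(the next term ⌊946/37^2⌋ = 0, terminating the sum). Summing: v_37(946!) = 25 = 25.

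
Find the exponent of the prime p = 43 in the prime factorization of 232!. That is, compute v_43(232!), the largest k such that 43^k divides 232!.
v_43(232!) = 5

Legendre's formula: v_p(n!) = Σ_{k ≥ 1} ⌊n / p^k⌋. For p = 43, n = 232, the terms are:
  ⌊232/43^1⌋ = ⌊232/43⌋ = 5
(the next term ⌊232/43^2⌋ = 0, terminating the sum). Summing: v_43(232!) = 5 = 5.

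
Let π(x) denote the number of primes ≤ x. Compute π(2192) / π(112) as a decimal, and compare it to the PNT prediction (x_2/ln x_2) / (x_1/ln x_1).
π(2192)/π(112) = 327/29 ≈ 11.2759;  PNT prediction ≈ 12.0048.

π(112) = 29 and π(2192) = 327, so π(2192)/π(112) ≈ 11.2759. The PNT-predicted ratio is (2192/ln(2192)) / (112/ln(112)) ≈ 12.0048. The two agree to within a few percent, as expected.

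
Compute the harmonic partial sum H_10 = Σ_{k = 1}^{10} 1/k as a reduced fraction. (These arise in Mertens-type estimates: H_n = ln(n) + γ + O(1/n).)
H_10 = 7381/2520

Direct summation: H_10 = 1 + 1/2 + ... + 1/10. The least common denominator is lcm(1, ..., 10) = 2520; over this denominator the numerator is 2520 + 1260 + 840 + 630 + 504 + 420 + 360 + 315 + 280 + 252 = 7381, so H_10 = 7381/2520 (already in lowest terms) ≈ 2.92897. (The PNT-adjacent estimate ln(10) + γ ≈ 2.87980 matches within O(1/n).)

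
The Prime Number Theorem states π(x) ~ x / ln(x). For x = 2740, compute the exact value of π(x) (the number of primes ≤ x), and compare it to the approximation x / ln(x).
π(2740) = 399;  x/ln(x) ≈ 346.15;  relative error ≈ 13.25%.

Directly count primes up to 2740: π(2740) = 399. The PNT approximation gives 2740/ln(2740) ≈ 2740/7.91571 ≈ 346.15. Relative error (π(x) − x/ln(x)) / π(x) ≈ 13.25%; the approximation is known to undercount slightly (Li(x) is a better estimate).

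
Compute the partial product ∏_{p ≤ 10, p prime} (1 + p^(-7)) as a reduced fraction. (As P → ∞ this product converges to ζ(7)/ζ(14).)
∏ = 31528037707363/31268898281250

The primes p ≤ 10 are [2, 3, 5, 7]. For each, (1 + 1/p^7) = (p^7 + 1)/p^7. Multiplying these fractions over p ∈ [2, 3, 5, 7] gives 31528037707363/31268898281250. (In the limit P → ∞ this tends to ζ(7)/ζ(14).)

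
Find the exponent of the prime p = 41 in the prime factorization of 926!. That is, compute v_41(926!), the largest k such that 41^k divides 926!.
v_41(926!) = 22

Legendre's formula: v_p(n!) = Σ_{k ≥ 1} ⌊n / p^k⌋. For p = 41, n = 926, the terms are:
  ⌊926/41^1⌋ = ⌊926/41⌋ = 22
(the next term ⌊926/41^2⌋ = 0, terminating the sum). Summing: v_41(926!) = 22 = 22.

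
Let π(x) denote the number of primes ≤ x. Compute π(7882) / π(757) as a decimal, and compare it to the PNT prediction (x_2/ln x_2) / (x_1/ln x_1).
π(7882)/π(757) = 996/134 ≈ 7.4328;  PNT prediction ≈ 7.6932.

π(757) = 134 and π(7882) = 996, so π(7882)/π(757) ≈ 7.4328. The PNT-predicted ratio is (7882/ln(7882)) / (757/ln(757)) ≈ 7.6932. The two agree to within a few percent, as expected.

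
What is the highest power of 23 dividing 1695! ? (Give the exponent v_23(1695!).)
v_23(1695!) = 76

Legendre's formula: v_p(n!) = Σ_{k ≥ 1} ⌊n / p^k⌋. For p = 23, n = 1695, the terms are:
  ⌊1695/23^1⌋ = ⌊1695/23⌋ = 73
  ⌊1695/23^2⌋ = ⌊1695/529⌋ = 3
(the next term ⌊1695/23^3⌋ = 0, terminating the sum). Summing: v_23(1695!) = 73 + 3 = 76.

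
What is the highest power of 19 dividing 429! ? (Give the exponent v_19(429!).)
v_19(429!) = 23

Legendre's formula: v_p(n!) = Σ_{k ≥ 1} ⌊n / p^k⌋. For p = 19, n = 429, the terms are:
  ⌊429/19^1⌋ = ⌊429/19⌋ = 22
  ⌊429/19^2⌋ = ⌊429/361⌋ = 1
(the next term ⌊429/19^3⌋ = 0, terminating the sum). Summing: v_19(429!) = 22 + 1 = 23.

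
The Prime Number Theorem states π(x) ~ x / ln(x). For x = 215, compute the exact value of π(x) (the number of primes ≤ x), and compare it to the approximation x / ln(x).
π(215) = 47;  x/ln(x) ≈ 40.03;  relative error ≈ 14.82%.

Directly count primes up to 215: π(215) = 47. The PNT approximation gives 215/ln(215) ≈ 215/5.37064 ≈ 40.03. Relative error (π(x) − x/ln(x)) / π(x) ≈ 14.82%; the approximation is known to undercount slightly (Li(x) is a better estimate).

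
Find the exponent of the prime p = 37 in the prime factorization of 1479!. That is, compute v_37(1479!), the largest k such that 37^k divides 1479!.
v_37(1479!) = 40

Legendre's formula: v_p(n!) = Σ_{k ≥ 1} ⌊n / p^k⌋. For p = 37, n = 1479, the terms are:
  ⌊1479/37^1⌋ = ⌊1479/37⌋ = 39
  ⌊1479/37^2⌋ = ⌊1479/1369⌋ = 1
(the next term ⌊1479/37^3⌋ = 0, terminating the sum). Summing: v_37(1479!) = 39 + 1 = 40.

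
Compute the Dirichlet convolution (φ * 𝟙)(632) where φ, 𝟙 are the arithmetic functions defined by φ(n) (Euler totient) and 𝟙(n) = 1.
(φ * 𝟙)(632) = 632

Divisors of 632: [1, 2, 4, 8, 79, 158, 316, 632]. For each d | 632:
  d = 1: φ(1) · 𝟙(632/1) = 1 · 1 = 1
  d = 2: φ(2) · 𝟙(632/2) = 1 · 1 = 1
  d = 4: φ(4) · 𝟙(632/4) = 2 · 1 = 2
  d = 8: φ(8) · 𝟙(632/8) = 4 · 1 = 4
  d = 79: φ(79) · 𝟙(632/79) = 78 · 1 = 78
  d = 158: φ(158) · 𝟙(632/158) = 78 · 1 = 78
  d = 316: φ(316) · 𝟙(632/316) = 156 · 1 = 156
  d = 632: φ(632) · 𝟙(632/632) = 312 · 1 = 312
Summing: (φ * 𝟙)(632) = 1 + 1 + 2 + 4 + 78 + 78 + 156 + 312 = 632.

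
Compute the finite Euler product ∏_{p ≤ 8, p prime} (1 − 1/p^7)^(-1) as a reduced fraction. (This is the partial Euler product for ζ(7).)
∏ = 375226779375000/372119874050737

The primes p ≤ 8 are [2, 3, 5, 7]. For each prime, (1 − 1/p^7)^(-1) = p^7 / (p^7 − 1). The product is (1 − 1/2^7)^(-1), (1 − 1/3^7)^(-1), (1 − 1/5^7)^(-1), (1 − 1/7^7)^(-1) = ∏ p^7 / (p^7 − 1) = 375226779375000/372119874050737.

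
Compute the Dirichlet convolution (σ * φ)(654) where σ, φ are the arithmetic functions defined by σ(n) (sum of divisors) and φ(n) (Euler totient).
(σ * φ)(654) = 5232

Divisors of 654: [1, 2, 3, 6, 109, 218, 327, 654]. For each d | 654:
  d = 1: σ(1) · φ(654/1) = 1 · 216 = 216
  d = 2: σ(2) · φ(654/2) = 3 · 216 = 648
  d = 3: σ(3) · φ(654/3) = 4 · 108 = 432
  d = 6: σ(6) · φ(654/6) = 12 · 108 = 1296
  d = 109: σ(109) · φ(654/109) = 110 · 2 = 220
  d = 218: σ(218) · φ(654/218) = 330 · 2 = 660
  d = 327: σ(327) · φ(654/327) = 440 · 1 = 440
  d = 654: σ(654) · φ(654/654) = 1320 · 1 = 1320
Summing: (σ * φ)(654) = 216 + 648 + 432 + 1296 + 220 + 660 + 440 + 1320 = 5232.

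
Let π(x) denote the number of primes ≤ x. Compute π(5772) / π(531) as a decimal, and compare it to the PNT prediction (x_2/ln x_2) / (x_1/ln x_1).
π(5772)/π(531) = 757/99 ≈ 7.6465;  PNT prediction ≈ 7.8754.

π(531) = 99 and π(5772) = 757, so π(5772)/π(531) ≈ 7.6465. The PNT-predicted ratio is (5772/ln(5772)) / (531/ln(531)) ≈ 7.8754. The two agree to within a few percent, as expected.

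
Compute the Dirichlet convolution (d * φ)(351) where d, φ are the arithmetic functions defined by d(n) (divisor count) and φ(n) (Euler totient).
(d * φ)(351) = 560

Divisors of 351: [1, 3, 9, 13, 27, 39, 117, 351]. For each d | 351:
  d = 1: d(1) · φ(351/1) = 1 · 216 = 216
  d = 3: d(3) · φ(351/3) = 2 · 72 = 144
  d = 9: d(9) · φ(351/9) = 3 · 24 = 72
  d = 13: d(13) · φ(351/13) = 2 · 18 = 36
  d = 27: d(27) · φ(351/27) = 4 · 12 = 48
  d = 39: d(39) · φ(351/39) = 4 · 6 = 24
  d = 117: d(117) · φ(351/117) = 6 · 2 = 12
  d = 351: d(351) · φ(351/351) = 8 · 1 = 8
Summing: (d * φ)(351) = 216 + 144 + 72 + 36 + 48 + 24 + 12 + 8 = 560.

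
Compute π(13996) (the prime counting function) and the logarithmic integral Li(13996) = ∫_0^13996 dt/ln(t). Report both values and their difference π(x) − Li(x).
π(13996) = 1650;  Li(13996) ≈ 1671.84;  π(x) − Li(x) ≈ -21.84.

Direct count of primes ≤ 13996 gives π(13996) = 1650. Numerical evaluation of the logarithmic integral gives Li(13996) ≈ 1671.84. The difference π(x) − Li(x) ≈ -21.84 is typically negative for small/moderate x (Li(x) overestimates), though Littlewood's theorem shows this sign changes infinitely often.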